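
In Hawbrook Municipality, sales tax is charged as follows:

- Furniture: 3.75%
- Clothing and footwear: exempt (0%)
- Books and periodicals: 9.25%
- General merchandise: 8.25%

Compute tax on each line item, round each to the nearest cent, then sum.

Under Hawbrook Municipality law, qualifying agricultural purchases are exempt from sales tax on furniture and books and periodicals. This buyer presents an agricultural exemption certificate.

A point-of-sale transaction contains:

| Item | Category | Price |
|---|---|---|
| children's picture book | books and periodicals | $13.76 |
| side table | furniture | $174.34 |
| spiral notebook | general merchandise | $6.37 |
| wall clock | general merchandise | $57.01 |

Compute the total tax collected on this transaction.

$5.23

Children's picture book $13.76: books and periodicals, buyer-exempt → 0% → $0.00
Side table $174.34: furniture, buyer-exempt → 0% → $0.00
Spiral notebook $6.37: general merchandise → 8.25% → $0.53
Wall clock $57.01: general merchandise → 8.25% → $4.70
Total tax = $0.53 + $4.70 = $5.23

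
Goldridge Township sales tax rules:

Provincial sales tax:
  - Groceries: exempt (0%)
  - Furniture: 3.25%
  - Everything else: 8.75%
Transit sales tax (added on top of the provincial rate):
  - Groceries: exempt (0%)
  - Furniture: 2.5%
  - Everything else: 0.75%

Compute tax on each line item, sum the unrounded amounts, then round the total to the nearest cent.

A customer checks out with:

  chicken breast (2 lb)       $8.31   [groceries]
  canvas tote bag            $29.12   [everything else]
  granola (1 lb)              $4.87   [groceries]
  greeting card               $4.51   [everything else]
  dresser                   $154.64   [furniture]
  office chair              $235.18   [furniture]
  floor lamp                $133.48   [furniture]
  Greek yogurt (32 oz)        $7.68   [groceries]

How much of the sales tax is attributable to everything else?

$3.19

Canvas tote bag $29.12: everything else → 8.75% + 0.75% transit = 9.5% → $2.7664
Greeting card $4.51: everything else → 8.75% + 0.75% transit = 9.5% → $0.42845
Tax on everything else: unrounded sum = $3.19485 → $3.19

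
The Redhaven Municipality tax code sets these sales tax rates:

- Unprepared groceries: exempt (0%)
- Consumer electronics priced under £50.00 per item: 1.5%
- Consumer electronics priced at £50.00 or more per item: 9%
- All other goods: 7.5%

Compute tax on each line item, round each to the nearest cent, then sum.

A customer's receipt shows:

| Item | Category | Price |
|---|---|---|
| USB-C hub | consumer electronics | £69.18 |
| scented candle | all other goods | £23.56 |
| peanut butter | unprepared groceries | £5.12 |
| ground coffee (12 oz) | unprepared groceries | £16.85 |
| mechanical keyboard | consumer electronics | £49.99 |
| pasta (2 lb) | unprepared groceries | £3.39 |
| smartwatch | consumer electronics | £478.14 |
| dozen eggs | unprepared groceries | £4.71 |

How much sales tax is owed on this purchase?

£51.78

USB-C hub £69.18: consumer electronics, £50.00 or more → 9% → £6.23
Scented candle £23.56: all other goods → 7.5% → £1.77
Peanut butter £5.12: unprepared groceries → 0% → £0.00
Ground coffee (12 oz) £16.85: unprepared groceries → 0% → £0.00
Mechanical keyboard £49.99: consumer electronics, under £50.00 → 1.5% → £0.75
Pasta (2 lb) £3.39: unprepared groceries → 0% → £0.00
Smartwatch £478.14: consumer electronics, £50.00 or more → 9% → £43.03
Dozen eggs £4.71: unprepared groceries → 0% → £0.00
Total tax = £6.23 + £1.77 + £0.75 + £43.03 = £51.78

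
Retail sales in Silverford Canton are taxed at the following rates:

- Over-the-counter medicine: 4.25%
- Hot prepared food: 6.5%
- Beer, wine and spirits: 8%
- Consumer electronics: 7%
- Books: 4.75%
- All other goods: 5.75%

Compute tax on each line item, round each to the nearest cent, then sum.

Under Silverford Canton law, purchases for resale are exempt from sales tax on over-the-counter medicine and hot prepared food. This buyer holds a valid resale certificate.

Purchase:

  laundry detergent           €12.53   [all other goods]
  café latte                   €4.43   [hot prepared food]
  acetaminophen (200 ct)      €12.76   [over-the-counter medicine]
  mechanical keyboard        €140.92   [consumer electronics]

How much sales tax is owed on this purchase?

€10.58

Laundry detergent €12.53: all other goods → 5.75% → €0.72
Café latte €4.43: hot prepared food, buyer-exempt → 0% → €0.00
Acetaminophen (200 ct) €12.76: over-the-counter medicine, buyer-exempt → 0% → €0.00
Mechanical keyboard €140.92: consumer electronics → 7% → €9.86
Total tax = €0.72 + €9.86 = €10.58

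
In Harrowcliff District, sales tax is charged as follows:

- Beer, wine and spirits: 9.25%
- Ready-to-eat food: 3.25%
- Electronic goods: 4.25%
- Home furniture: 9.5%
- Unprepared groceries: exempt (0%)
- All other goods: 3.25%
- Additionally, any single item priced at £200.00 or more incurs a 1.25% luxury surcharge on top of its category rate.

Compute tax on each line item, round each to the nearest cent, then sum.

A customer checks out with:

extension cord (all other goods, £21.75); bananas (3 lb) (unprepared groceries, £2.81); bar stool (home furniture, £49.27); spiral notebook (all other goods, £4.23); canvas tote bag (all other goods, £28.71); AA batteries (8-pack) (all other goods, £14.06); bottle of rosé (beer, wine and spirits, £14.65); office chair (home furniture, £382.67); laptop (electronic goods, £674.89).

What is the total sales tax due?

£86.54

Extension cord £21.75: all other goods → 3.25% → £0.71
Bananas (3 lb) £2.81: unprepared groceries → 0% → £0.00
Bar stool £49.27: home furniture → 9.5% → £4.68
Spiral notebook £4.23: all other goods → 3.25% → £0.14
Canvas tote bag £28.71: all other goods → 3.25% → £0.93
AA batteries (8-pack) £14.06: all other goods → 3.25% → £0.46
Bottle of rosé £14.65: beer, wine and spirits → 9.25% → £1.36
Office chair £382.67: home furniture → 9.5% + 1.25% surcharge = 10.75% → £41.14
Laptop £674.89: electronic goods → 4.25% + 1.25% surcharge = 5.5% → £37.12
Total tax = £0.71 + £4.68 + £0.14 + £0.93 + £0.46 + £1.36 + £41.14 + £37.12 = £86.54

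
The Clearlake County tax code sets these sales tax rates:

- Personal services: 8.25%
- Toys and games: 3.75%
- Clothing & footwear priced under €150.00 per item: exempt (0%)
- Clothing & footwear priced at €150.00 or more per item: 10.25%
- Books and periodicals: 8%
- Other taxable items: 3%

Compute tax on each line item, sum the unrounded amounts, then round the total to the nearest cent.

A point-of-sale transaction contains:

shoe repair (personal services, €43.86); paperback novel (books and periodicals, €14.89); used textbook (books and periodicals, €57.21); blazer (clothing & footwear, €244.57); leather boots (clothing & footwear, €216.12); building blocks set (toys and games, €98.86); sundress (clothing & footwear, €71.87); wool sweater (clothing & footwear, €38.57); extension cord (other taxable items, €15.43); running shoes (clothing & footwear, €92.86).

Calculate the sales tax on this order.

€60.78

Shoe repair €43.86: personal services → 8.25% → €3.61845
Paperback novel €14.89: books and periodicals → 8% → €1.1912
Used textbook €57.21: books and periodicals → 8% → €4.5768
Blazer €244.57: clothing & footwear, €150.00 or more → 10.25% → €25.068425
Leather boots €216.12: clothing & footwear, €150.00 or more → 10.25% → €22.1523
Building blocks set €98.86: toys and games → 3.75% → €3.70725
Sundress €71.87: clothing & footwear, under €150.00 → 0% → €0.00
Wool sweater €38.57: clothing & footwear, under €150.00 → 0% → €0.00
Extension cord €15.43: other taxable items → 3% → €0.4629
Running shoes €92.86: clothing & footwear, under €150.00 → 0% → €0.00
Unrounded tax sum = €60.777325 → €60.78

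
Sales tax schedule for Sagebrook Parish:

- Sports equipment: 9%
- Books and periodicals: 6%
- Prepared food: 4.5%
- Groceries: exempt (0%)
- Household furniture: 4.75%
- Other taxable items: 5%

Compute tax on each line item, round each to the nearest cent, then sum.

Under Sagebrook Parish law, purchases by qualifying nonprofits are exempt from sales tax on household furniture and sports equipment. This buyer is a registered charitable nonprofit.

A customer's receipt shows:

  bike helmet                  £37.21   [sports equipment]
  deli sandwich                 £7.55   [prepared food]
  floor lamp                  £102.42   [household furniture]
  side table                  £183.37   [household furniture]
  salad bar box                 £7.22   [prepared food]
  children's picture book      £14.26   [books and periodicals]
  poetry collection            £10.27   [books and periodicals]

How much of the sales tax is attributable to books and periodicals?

Children's picture book £14.26: books and periodicals → 6% → £0.86
Poetry collection £10.27: books and periodicals → 6% → £0.62
Tax on books and periodicals = £0.86 + £0.62 = £1.48

£1.48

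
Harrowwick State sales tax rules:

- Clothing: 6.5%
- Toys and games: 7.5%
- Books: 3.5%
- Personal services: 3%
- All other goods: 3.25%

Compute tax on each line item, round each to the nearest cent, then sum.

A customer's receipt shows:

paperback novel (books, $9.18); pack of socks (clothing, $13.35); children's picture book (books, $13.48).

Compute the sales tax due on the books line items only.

$0.79

Paperback novel $9.18: books → 3.5% → $0.32
Children's picture book $13.48: books → 3.5% → $0.47
Tax on books = $0.32 + $0.47 = $0.79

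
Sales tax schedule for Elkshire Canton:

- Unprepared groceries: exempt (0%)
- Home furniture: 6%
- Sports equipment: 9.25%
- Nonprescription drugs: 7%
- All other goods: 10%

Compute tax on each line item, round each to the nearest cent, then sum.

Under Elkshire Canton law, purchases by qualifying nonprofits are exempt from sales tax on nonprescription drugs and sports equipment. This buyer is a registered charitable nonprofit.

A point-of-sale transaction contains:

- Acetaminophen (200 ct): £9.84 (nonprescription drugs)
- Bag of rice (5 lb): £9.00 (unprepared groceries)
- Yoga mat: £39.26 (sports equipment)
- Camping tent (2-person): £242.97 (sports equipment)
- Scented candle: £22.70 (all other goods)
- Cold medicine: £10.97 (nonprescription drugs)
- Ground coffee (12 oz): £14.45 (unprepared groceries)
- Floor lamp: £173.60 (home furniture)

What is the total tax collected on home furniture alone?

£10.42

Floor lamp £173.60: home furniture → 6% → £10.42
Tax on home furniture = £10.42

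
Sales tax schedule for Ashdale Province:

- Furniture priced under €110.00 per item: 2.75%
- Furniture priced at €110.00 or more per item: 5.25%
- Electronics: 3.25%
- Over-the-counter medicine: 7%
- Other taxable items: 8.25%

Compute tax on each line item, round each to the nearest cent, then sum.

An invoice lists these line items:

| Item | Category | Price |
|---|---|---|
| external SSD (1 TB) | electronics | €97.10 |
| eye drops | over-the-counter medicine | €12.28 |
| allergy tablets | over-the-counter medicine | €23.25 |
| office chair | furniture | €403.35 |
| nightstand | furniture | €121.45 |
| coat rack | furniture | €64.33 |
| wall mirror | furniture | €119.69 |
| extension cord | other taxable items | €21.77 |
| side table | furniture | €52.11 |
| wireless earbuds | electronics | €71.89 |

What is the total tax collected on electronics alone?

€5.50

External SSD (1 TB) €97.10: electronics → 3.25% → €3.16
Wireless earbuds €71.89: electronics → 3.25% → €2.34
Tax on electronics = €3.16 + €2.34 = €5.50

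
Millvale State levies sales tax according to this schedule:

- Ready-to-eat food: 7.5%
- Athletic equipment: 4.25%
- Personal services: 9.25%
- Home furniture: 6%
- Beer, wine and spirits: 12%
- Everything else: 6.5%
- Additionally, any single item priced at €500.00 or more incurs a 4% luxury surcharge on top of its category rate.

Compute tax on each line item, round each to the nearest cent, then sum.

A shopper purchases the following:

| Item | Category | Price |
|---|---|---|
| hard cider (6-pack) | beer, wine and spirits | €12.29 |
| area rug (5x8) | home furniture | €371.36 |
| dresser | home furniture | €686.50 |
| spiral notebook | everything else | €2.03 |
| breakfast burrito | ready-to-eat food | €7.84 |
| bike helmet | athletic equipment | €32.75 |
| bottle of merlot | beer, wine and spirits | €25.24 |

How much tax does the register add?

€97.54

Hard cider (6-pack) €12.29: beer, wine and spirits → 12% → €1.47
Area rug (5x8) €371.36: home furniture → 6% → €22.28
Dresser €686.50: home furniture → 6% + 4% surcharge = 10% → €68.65
Spiral notebook €2.03: everything else → 6.5% → €0.13
Breakfast burrito €7.84: ready-to-eat food → 7.5% → €0.59
Bike helmet €32.75: athletic equipment → 4.25% → €1.39
Bottle of merlot €25.24: beer, wine and spirits → 12% → €3.03
Total tax = €1.47 + €22.28 + €68.65 + €0.13 + €0.59 + €1.39 + €3.03 = €97.54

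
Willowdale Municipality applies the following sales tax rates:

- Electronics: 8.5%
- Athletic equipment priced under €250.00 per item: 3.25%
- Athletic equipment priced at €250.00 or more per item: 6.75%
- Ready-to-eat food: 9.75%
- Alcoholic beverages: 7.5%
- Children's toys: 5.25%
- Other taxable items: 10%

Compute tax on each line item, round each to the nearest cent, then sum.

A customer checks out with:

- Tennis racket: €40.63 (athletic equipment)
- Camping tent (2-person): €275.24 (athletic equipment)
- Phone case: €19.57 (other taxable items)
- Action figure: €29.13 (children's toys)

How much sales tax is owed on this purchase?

Tennis racket €40.63: athletic equipment, under €250.00 → 3.25% → €1.32
Camping tent (2-person) €275.24: athletic equipment, €250.00 or more → 6.75% → €18.58
Phone case €19.57: other taxable items → 10% → €1.96
Action figure €29.13: children's toys → 5.25% → €1.53
Total tax = €1.32 + €18.58 + €1.96 + €1.53 = €23.39

€23.39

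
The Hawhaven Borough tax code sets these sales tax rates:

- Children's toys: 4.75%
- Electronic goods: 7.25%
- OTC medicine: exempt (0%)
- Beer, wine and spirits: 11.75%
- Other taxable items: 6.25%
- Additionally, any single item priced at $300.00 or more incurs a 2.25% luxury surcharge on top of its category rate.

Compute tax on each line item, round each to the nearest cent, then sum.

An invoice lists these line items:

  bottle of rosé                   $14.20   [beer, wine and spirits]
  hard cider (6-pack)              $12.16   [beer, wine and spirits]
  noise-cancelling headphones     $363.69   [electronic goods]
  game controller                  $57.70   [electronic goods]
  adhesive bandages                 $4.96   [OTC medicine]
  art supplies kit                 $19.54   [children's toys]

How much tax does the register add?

Bottle of rosé $14.20: beer, wine and spirits → 11.75% → $1.67
Hard cider (6-pack) $12.16: beer, wine and spirits → 11.75% → $1.43
Noise-cancelling headphones $363.69: electronic goods → 7.25% + 2.25% surcharge = 9.5% → $34.55
Game controller $57.70: electronic goods → 7.25% → $4.18
Adhesive bandages $4.96: OTC medicine → 0% → $0.00
Art supplies kit $19.54: children's toys → 4.75% → $0.93
Total tax = $1.67 + $1.43 + $34.55 + $4.18 + $0.93 = $42.76

$42.76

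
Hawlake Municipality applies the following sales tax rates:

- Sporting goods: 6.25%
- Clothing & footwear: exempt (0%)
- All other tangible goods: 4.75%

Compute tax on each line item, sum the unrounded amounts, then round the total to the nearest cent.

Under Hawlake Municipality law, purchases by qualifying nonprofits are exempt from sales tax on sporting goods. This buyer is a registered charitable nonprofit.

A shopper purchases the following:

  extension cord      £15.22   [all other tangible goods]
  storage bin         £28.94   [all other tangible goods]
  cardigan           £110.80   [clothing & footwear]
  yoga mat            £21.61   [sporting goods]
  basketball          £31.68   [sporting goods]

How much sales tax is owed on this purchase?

Extension cord £15.22: all other tangible goods → 4.75% → £0.72295
Storage bin £28.94: all other tangible goods → 4.75% → £1.37465
Cardigan £110.80: clothing & footwear → 0% → £0.00
Yoga mat £21.61: sporting goods, buyer-exempt → 0% → £0.00
Basketball £31.68: sporting goods, buyer-exempt → 0% → £0.00
Unrounded tax sum = £2.0976 → £2.10

£2.10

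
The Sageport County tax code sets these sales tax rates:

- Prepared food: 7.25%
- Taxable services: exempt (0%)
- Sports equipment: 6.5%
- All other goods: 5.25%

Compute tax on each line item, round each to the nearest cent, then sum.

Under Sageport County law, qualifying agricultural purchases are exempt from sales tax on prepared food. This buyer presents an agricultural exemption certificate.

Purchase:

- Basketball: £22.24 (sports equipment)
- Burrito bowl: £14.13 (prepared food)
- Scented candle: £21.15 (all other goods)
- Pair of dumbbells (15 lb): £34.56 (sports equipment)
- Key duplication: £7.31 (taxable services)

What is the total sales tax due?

£4.81

Basketball £22.24: sports equipment → 6.5% → £1.45
Burrito bowl £14.13: prepared food, buyer-exempt → 0% → £0.00
Scented candle £21.15: all other goods → 5.25% → £1.11
Pair of dumbbells (15 lb) £34.56: sports equipment → 6.5% → £2.25
Key duplication £7.31: taxable services → 0% → £0.00
Total tax = £1.45 + £1.11 + £2.25 = £4.81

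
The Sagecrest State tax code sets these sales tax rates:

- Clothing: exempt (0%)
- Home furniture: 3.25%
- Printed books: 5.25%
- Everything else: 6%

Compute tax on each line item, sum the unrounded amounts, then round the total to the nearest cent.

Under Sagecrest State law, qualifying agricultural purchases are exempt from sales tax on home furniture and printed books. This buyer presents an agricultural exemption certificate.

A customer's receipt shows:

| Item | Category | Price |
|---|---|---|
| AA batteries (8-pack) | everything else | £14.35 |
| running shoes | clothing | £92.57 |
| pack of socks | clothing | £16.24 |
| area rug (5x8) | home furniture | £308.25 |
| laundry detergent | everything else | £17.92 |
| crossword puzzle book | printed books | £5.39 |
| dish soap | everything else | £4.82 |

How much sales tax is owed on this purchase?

£2.23

AA batteries (8-pack) £14.35: everything else → 6% → £0.861
Running shoes £92.57: clothing → 0% → £0.00
Pack of socks £16.24: clothing → 0% → £0.00
Area rug (5x8) £308.25: home furniture, buyer-exempt → 0% → £0.00
Laundry detergent £17.92: everything else → 6% → £1.0752
Crossword puzzle book £5.39: printed books, buyer-exempt → 0% → £0.00
Dish soap £4.82: everything else → 6% → £0.2892
Unrounded tax sum = £2.2254 → £2.23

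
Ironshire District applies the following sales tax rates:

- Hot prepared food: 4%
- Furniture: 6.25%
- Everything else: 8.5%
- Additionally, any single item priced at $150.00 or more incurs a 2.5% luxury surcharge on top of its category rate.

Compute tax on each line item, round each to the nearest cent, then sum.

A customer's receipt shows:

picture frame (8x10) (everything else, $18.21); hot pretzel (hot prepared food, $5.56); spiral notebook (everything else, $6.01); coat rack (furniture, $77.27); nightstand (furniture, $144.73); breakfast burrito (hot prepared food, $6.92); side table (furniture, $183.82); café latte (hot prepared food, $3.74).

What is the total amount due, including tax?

Picture frame (8x10) $18.21: everything else → 8.5% → $1.55
Hot pretzel $5.56: hot prepared food → 4% → $0.22
Spiral notebook $6.01: everything else → 8.5% → $0.51
Coat rack $77.27: furniture → 6.25% → $4.83
Nightstand $144.73: furniture → 6.25% → $9.05
Breakfast burrito $6.92: hot prepared food → 4% → $0.28
Side table $183.82: furniture → 6.25% + 2.5% surcharge = 8.75% → $16.08
Café latte $3.74: hot prepared food → 4% → $0.15
Subtotal = $446.26; tax = $32.67; total due = $478.93

$478.93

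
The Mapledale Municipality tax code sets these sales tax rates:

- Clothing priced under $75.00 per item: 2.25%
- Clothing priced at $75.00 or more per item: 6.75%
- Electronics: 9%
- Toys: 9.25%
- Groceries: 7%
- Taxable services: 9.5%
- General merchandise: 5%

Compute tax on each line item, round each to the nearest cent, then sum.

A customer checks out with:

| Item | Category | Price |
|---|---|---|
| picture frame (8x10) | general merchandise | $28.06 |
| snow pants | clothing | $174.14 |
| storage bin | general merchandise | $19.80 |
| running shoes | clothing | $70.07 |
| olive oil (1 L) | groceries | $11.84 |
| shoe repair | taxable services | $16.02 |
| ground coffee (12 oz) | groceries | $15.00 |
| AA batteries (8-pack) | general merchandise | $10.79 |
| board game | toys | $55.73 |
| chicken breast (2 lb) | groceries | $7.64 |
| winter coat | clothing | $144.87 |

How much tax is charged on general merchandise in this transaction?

Picture frame (8x10) $28.06: general merchandise → 5% → $1.40
Storage bin $19.80: general merchandise → 5% → $0.99
AA batteries (8-pack) $10.79: general merchandise → 5% → $0.54
Tax on general merchandise = $1.40 + $0.99 + $0.54 = $2.93

$2.93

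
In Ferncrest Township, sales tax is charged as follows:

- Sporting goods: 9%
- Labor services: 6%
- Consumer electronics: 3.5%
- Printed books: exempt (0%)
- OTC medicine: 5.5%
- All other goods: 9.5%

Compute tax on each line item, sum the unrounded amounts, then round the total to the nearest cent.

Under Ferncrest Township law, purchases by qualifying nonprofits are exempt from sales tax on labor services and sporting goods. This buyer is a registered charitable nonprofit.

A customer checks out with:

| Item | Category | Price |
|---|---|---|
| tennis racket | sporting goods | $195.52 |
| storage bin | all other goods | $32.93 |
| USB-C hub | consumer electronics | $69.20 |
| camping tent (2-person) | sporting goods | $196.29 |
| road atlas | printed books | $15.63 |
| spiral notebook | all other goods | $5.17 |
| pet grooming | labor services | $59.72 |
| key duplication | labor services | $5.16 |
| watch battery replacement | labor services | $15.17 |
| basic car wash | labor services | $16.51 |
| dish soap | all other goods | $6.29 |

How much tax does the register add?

$6.64

Tennis racket $195.52: sporting goods, buyer-exempt → 0% → $0.00
Storage bin $32.93: all other goods → 9.5% → $3.12835
USB-C hub $69.20: consumer electronics → 3.5% → $2.422
Camping tent (2-person) $196.29: sporting goods, buyer-exempt → 0% → $0.00
Road atlas $15.63: printed books → 0% → $0.00
Spiral notebook $5.17: all other goods → 9.5% → $0.49115
Pet grooming $59.72: labor services, buyer-exempt → 0% → $0.00
Key duplication $5.16: labor services, buyer-exempt → 0% → $0.00
Watch battery replacement $15.17: labor services, buyer-exempt → 0% → $0.00
Basic car wash $16.51: labor services, buyer-exempt → 0% → $0.00
Dish soap $6.29: all other goods → 9.5% → $0.59755
Unrounded tax sum = $6.63905 → $6.64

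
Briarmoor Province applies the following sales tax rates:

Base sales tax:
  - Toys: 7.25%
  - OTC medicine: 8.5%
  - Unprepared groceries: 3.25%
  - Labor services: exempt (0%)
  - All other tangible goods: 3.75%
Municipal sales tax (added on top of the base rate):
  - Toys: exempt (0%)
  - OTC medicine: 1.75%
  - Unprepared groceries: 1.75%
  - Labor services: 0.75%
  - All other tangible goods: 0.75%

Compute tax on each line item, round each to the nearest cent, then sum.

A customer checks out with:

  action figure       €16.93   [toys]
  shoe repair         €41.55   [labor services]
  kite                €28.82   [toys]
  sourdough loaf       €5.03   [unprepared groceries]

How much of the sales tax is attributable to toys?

Action figure €16.93: toys → 7.25% + 0% municipal = 7.25% → €1.23
Kite €28.82: toys → 7.25% + 0% municipal = 7.25% → €2.09
Tax on toys = €1.23 + €2.09 = €3.32

€3.32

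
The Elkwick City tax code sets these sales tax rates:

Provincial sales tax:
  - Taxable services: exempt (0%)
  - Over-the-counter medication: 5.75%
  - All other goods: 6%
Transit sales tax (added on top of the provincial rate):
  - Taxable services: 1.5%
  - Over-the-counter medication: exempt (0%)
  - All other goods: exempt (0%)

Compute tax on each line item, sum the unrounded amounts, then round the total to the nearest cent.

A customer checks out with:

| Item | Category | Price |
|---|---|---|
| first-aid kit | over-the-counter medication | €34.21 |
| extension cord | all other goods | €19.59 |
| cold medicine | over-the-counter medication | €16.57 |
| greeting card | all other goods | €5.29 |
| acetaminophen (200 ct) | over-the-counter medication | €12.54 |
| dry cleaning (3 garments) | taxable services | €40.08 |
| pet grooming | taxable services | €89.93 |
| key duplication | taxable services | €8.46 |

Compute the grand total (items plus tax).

First-aid kit €34.21: over-the-counter medication → 5.75% + 0% transit = 5.75% → €1.967075
Extension cord €19.59: all other goods → 6% + 0% transit = 6% → €1.1754
Cold medicine €16.57: over-the-counter medication → 5.75% + 0% transit = 5.75% → €0.952775
Greeting card €5.29: all other goods → 6% + 0% transit = 6% → €0.3174
Acetaminophen (200 ct) €12.54: over-the-counter medication → 5.75% + 0% transit = 5.75% → €0.72105
Dry cleaning (3 garments) €40.08: taxable services → 0% + 1.5% transit = 1.5% → €0.6012
Pet grooming €89.93: taxable services → 0% + 1.5% transit = 1.5% → €1.34895
Key duplication €8.46: taxable services → 0% + 1.5% transit = 1.5% → €0.1269
Subtotal = €226.67; unrounded tax = €7.21075 → €7.21; total due = €233.88

€233.88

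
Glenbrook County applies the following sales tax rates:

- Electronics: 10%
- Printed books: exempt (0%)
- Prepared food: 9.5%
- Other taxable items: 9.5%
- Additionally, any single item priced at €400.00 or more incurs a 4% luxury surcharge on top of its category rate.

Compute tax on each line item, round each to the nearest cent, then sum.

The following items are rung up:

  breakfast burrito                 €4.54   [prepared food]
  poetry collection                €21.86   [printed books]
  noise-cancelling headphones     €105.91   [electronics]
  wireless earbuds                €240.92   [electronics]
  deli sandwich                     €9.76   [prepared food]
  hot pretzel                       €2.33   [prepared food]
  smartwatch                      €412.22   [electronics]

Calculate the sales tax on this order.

Breakfast burrito €4.54: prepared food → 9.5% → €0.43
Poetry collection €21.86: printed books → 0% → €0.00
Noise-cancelling headphones €105.91: electronics → 10% → €10.59
Wireless earbuds €240.92: electronics → 10% → €24.09
Deli sandwich €9.76: prepared food → 9.5% → €0.93
Hot pretzel €2.33: prepared food → 9.5% → €0.22
Smartwatch €412.22: electronics → 10% + 4% surcharge = 14% → €57.71
Total tax = €0.43 + €10.59 + €24.09 + €0.93 + €0.22 + €57.71 = €93.97

€93.97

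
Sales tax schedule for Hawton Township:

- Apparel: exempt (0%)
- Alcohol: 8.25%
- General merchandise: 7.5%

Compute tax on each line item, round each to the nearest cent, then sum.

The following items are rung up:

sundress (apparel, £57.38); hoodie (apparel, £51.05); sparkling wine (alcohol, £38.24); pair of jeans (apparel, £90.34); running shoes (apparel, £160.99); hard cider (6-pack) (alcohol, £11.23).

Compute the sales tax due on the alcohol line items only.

£4.08

Sparkling wine £38.24: alcohol → 8.25% → £3.15
Hard cider (6-pack) £11.23: alcohol → 8.25% → £0.93
Tax on alcohol = £3.15 + £0.93 = £4.08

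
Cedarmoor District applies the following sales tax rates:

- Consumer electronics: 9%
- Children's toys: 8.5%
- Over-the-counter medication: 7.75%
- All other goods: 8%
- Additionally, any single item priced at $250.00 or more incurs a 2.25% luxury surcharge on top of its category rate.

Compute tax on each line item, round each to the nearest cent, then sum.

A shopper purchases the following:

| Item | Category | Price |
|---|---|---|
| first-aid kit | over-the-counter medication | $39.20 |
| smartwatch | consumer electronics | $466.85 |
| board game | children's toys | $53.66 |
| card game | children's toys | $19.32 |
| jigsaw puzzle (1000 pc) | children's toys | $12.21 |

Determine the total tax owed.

First-aid kit $39.20: over-the-counter medication → 7.75% → $3.04
Smartwatch $466.85: consumer electronics → 9% + 2.25% surcharge = 11.25% → $52.52
Board game $53.66: children's toys → 8.5% → $4.56
Card game $19.32: children's toys → 8.5% → $1.64
Jigsaw puzzle (1000 pc) $12.21: children's toys → 8.5% → $1.04
Total tax = $3.04 + $52.52 + $4.56 + $1.64 + $1.04 = $62.80

$62.80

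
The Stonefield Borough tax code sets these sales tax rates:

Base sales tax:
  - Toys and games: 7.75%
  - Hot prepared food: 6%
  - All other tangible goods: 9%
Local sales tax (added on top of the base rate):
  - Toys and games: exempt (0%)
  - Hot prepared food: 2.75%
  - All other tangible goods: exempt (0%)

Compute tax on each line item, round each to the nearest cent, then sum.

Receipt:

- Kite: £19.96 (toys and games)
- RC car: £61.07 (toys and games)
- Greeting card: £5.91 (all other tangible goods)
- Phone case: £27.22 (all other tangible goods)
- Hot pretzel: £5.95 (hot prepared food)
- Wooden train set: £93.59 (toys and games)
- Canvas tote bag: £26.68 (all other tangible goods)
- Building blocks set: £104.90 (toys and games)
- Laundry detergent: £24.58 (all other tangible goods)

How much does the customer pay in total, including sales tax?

£399.63

Kite £19.96: toys and games → 7.75% + 0% local = 7.75% → £1.55
RC car £61.07: toys and games → 7.75% + 0% local = 7.75% → £4.73
Greeting card £5.91: all other tangible goods → 9% + 0% local = 9% → £0.53
Phone case £27.22: all other tangible goods → 9% + 0% local = 9% → £2.45
Hot pretzel £5.95: hot prepared food → 6% + 2.75% local = 8.75% → £0.52
Wooden train set £93.59: toys and games → 7.75% + 0% local = 7.75% → £7.25
Canvas tote bag £26.68: all other tangible goods → 9% + 0% local = 9% → £2.40
Building blocks set £104.90: toys and games → 7.75% + 0% local = 7.75% → £8.13
Laundry detergent £24.58: all other tangible goods → 9% + 0% local = 9% → £2.21
Subtotal = £369.86; tax = £29.77; total due = £399.63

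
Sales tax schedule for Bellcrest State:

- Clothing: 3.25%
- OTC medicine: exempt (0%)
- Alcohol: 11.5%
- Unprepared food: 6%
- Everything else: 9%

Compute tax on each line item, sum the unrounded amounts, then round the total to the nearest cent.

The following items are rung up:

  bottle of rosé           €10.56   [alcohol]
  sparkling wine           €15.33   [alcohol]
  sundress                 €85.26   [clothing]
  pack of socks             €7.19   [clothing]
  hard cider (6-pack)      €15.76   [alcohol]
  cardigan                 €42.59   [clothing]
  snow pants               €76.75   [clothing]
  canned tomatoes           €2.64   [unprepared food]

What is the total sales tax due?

€11.83

Bottle of rosé €10.56: alcohol → 11.5% → €1.2144
Sparkling wine €15.33: alcohol → 11.5% → €1.76295
Sundress €85.26: clothing → 3.25% → €2.77095
Pack of socks €7.19: clothing → 3.25% → €0.233675
Hard cider (6-pack) €15.76: alcohol → 11.5% → €1.8124
Cardigan €42.59: clothing → 3.25% → €1.384175
Snow pants €76.75: clothing → 3.25% → €2.494375
Canned tomatoes €2.64: unprepared food → 6% → €0.1584
Unrounded tax sum = €11.831325 → €11.83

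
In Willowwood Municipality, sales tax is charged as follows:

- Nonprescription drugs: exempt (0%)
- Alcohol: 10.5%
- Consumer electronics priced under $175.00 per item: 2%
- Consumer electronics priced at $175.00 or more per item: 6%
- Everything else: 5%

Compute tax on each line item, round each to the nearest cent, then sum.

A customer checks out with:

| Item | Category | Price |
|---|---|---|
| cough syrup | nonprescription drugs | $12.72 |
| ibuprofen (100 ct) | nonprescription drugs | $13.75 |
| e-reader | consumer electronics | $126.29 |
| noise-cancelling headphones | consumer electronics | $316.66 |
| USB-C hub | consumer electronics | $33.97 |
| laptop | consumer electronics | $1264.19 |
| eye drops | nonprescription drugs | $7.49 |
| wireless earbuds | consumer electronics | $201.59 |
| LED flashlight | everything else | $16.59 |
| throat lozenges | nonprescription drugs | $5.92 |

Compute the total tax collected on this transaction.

$110.99

Cough syrup $12.72: nonprescription drugs → 0% → $0.00
Ibuprofen (100 ct) $13.75: nonprescription drugs → 0% → $0.00
E-reader $126.29: consumer electronics, under $175.00 → 2% → $2.53
Noise-cancelling headphones $316.66: consumer electronics, $175.00 or more → 6% → $19.00
USB-C hub $33.97: consumer electronics, under $175.00 → 2% → $0.68
Laptop $1264.19: consumer electronics, $175.00 or more → 6% → $75.85
Eye drops $7.49: nonprescription drugs → 0% → $0.00
Wireless earbuds $201.59: consumer electronics, $175.00 or more → 6% → $12.10
LED flashlight $16.59: everything else → 5% → $0.83
Throat lozenges $5.92: nonprescription drugs → 0% → $0.00
Total tax = $2.53 + $19.00 + $0.68 + $75.85 + $12.10 + $0.83 = $110.99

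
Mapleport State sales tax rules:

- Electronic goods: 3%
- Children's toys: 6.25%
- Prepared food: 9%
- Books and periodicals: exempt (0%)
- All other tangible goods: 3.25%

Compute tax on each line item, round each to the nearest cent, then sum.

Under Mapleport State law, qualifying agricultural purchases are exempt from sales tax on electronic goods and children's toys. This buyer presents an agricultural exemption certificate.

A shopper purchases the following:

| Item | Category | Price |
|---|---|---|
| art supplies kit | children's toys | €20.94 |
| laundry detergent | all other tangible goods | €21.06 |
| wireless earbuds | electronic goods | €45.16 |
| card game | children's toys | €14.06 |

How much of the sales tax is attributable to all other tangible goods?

Laundry detergent €21.06: all other tangible goods → 3.25% → €0.68
Tax on all other tangible goods = €0.68

€0.68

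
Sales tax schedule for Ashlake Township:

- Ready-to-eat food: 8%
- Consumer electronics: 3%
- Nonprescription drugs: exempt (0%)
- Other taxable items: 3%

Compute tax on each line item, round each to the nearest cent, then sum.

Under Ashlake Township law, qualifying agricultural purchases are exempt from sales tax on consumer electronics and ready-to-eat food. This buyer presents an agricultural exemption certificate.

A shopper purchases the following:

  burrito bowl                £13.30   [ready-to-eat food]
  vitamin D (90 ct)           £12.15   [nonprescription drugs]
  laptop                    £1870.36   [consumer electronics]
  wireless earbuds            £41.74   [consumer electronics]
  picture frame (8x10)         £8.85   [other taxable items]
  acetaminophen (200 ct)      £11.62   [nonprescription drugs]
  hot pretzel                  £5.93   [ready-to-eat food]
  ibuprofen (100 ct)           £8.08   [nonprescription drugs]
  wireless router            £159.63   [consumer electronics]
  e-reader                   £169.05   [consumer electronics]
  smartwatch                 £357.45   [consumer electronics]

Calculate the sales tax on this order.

£0.27

Burrito bowl £13.30: ready-to-eat food, buyer-exempt → 0% → £0.00
Vitamin D (90 ct) £12.15: nonprescription drugs → 0% → £0.00
Laptop £1870.36: consumer electronics, buyer-exempt → 0% → £0.00
Wireless earbuds £41.74: consumer electronics, buyer-exempt → 0% → £0.00
Picture frame (8x10) £8.85: other taxable items → 3% → £0.27
Acetaminophen (200 ct) £11.62: nonprescription drugs → 0% → £0.00
Hot pretzel £5.93: ready-to-eat food, buyer-exempt → 0% → £0.00
Ibuprofen (100 ct) £8.08: nonprescription drugs → 0% → £0.00
Wireless router £159.63: consumer electronics, buyer-exempt → 0% → £0.00
E-reader £169.05: consumer electronics, buyer-exempt → 0% → £0.00
Smartwatch £357.45: consumer electronics, buyer-exempt → 0% → £0.00
Total tax = £0.27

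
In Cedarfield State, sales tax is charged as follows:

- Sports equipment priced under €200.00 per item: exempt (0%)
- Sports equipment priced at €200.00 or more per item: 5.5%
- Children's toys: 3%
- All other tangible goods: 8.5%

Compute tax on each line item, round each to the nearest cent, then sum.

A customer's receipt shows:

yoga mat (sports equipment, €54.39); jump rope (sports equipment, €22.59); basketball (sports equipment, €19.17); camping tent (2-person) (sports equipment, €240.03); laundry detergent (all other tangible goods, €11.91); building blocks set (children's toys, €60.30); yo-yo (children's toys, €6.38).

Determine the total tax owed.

€16.21

Yoga mat €54.39: sports equipment, under €200.00 → 0% → €0.00
Jump rope €22.59: sports equipment, under €200.00 → 0% → €0.00
Basketball €19.17: sports equipment, under €200.00 → 0% → €0.00
Camping tent (2-person) €240.03: sports equipment, €200.00 or more → 5.5% → €13.20
Laundry detergent €11.91: all other tangible goods → 8.5% → €1.01
Building blocks set €60.30: children's toys → 3% → €1.81
Yo-yo €6.38: children's toys → 3% → €0.19
Total tax = €13.20 + €1.01 + €1.81 + €0.19 = €16.21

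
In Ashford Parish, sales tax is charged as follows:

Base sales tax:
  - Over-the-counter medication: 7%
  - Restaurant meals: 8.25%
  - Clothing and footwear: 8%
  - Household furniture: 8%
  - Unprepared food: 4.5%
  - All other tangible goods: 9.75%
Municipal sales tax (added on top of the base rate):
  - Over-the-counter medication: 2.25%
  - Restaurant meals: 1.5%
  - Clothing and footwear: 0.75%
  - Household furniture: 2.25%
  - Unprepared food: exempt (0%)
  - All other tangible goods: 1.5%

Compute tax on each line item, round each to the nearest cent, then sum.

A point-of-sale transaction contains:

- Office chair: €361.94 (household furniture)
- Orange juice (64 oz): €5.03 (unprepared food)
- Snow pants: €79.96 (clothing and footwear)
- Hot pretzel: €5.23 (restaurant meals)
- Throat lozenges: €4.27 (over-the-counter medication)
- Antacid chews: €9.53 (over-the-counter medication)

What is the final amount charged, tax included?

€512.07

Office chair €361.94: household furniture → 8% + 2.25% municipal = 10.25% → €37.10
Orange juice (64 oz) €5.03: unprepared food → 4.5% + 0% municipal = 4.5% → €0.23
Snow pants €79.96: clothing and footwear → 8% + 0.75% municipal = 8.75% → €7.00
Hot pretzel €5.23: restaurant meals → 8.25% + 1.5% municipal = 9.75% → €0.51
Throat lozenges €4.27: over-the-counter medication → 7% + 2.25% municipal = 9.25% → €0.39
Antacid chews €9.53: over-the-counter medication → 7% + 2.25% municipal = 9.25% → €0.88
Subtotal = €465.96; tax = €46.11; total due = €512.07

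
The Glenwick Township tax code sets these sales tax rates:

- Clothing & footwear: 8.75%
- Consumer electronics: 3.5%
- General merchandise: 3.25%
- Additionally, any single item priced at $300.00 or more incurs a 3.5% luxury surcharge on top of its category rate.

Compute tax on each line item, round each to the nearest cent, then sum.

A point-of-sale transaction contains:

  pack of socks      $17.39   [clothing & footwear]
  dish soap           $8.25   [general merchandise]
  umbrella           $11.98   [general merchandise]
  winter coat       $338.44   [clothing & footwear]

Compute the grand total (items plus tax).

$419.70

Pack of socks $17.39: clothing & footwear → 8.75% → $1.52
Dish soap $8.25: general merchandise → 3.25% → $0.27
Umbrella $11.98: general merchandise → 3.25% → $0.39
Winter coat $338.44: clothing & footwear → 8.75% + 3.5% surcharge = 12.25% → $41.46
Subtotal = $376.06; tax = $43.64; total due = $419.70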